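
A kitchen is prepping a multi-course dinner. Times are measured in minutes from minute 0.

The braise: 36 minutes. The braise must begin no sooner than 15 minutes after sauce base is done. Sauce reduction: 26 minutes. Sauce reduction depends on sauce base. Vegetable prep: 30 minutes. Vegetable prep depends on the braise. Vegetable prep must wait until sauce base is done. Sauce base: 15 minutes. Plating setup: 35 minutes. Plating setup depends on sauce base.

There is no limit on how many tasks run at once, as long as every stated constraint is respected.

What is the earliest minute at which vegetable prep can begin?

Nothing blocks sauce base, so it runs from minute 0 to minute 15.
After sauce base (finishes minute 15, plus 15-minute gap → minute 30), the braise can start at minute 30 and finishes at minute 66.
Vegetable prep waits on the braise (finishes minute 66); sauce base (finishes minute 15). The latest of these is minute 66, which is the earliest vegetable prep can start.

66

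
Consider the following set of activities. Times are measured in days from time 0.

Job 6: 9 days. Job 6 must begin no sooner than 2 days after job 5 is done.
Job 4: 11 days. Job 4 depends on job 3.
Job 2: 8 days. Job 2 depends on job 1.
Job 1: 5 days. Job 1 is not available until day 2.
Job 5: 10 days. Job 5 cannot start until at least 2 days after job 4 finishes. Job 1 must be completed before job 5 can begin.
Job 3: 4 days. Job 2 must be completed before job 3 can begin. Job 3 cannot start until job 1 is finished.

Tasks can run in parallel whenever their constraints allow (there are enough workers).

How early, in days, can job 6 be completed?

Job 1 waits on its own release at day 2, so it starts at day 2 and finishes at 2 + 5 = day 7.
After job 1 (finishes day 7), job 2 can start at day 7 and finishes at day 15.
For job 3: job 2 (finishes day 15); job 1 (finishes day 7). Taking the maximum gives a start of day 15, and it finishes at 15 + 4 = day 19.
Job 4 cannot begin until job 3 (finishes day 19). It runs from day 19 to 19 + 11 = day 30.
For job 5: job 4 (finishes day 30, plus 2-day gap → day 32); job 1 (finishes day 7). Taking the maximum gives a start of day 32, and it finishes at 32 + 10 = day 42.
Job 6 cannot begin until job 5 (finishes day 42, plus 2-day gap → day 44). It runs from day 44 to 44 + 9 = day 53.

53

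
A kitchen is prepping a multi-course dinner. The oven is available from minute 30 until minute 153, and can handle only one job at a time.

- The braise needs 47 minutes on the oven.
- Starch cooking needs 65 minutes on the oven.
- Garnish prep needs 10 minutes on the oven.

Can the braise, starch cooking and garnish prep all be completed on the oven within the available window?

The oven window is 153 − 30 = 123 minutes.
Running back to back, the jobs need 47 + 65 + 10 = 122 minutes on the oven.
Since 122 ≤ 123, they fit within the window.

Yes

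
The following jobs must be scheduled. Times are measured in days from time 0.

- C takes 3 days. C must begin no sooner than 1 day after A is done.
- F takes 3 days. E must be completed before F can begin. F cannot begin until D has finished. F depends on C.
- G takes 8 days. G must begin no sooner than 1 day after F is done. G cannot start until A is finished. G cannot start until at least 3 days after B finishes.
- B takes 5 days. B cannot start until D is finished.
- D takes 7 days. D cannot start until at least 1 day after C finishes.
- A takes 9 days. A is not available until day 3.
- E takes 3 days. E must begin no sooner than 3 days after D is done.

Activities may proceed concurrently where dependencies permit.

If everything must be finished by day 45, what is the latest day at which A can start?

6

G must finish by day 45; it takes 8 days, so it must start by 45 − 8 = day 37.
Since G (must start by day 37, minus 3-day gap → day 34) depends on it, B must finish by day 34. Backing off its 5-day duration gives a latest start of day 29.
F feeds into G (must start by day 37, minus 1-day gap → day 36); so F must finish by day 36 and therefore start by day 33.
E has to be done before F (must start by day 33). That means finishing by day 33, i.e. starting by 33 − 3 = day 30.
D must finish in time for B (must start by day 29); E (must start by day 30, minus 3-day gap → day 27); F (must start by day 33). The tightest is day 27, so D must start by 27 − 7 = day 20.
C has several dependents: D (must start by day 20, minus 1-day gap → day 19); F (must start by day 33). The earliest of those limits is day 19, so C must start by 19 − 3 = day 16.
A must finish in time for C (must start by day 16, minus 1-day gap → day 15); G (must start by day 37). The tightest is day 15, so A must start by 15 − 9 = day 6.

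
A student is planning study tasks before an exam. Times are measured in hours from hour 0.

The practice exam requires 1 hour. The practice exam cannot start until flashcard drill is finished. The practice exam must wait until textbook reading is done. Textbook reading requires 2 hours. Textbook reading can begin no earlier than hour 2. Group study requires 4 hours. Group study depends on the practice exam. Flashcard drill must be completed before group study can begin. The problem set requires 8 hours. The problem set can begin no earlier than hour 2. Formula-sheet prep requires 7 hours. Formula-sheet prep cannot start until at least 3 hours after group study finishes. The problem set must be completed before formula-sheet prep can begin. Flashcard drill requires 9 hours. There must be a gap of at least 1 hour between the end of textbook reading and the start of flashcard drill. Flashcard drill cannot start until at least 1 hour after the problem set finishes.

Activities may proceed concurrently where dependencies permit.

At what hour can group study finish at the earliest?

25

The problem set waits on its own release at hour 2, so it starts at hour 2 and finishes at 2 + 8 = hour 10.
After its own release at hour 2, textbook reading can start at hour 2 and finishes at hour 4.
Flashcard drill has to wait for textbook reading (finishes hour 4, plus 1-hour gap → hour 5); the problem set (finishes hour 10, plus 1-hour gap → hour 11). The latest of these is hour 11, so flashcard drill runs hour 11 to 11 + 9 = hour 20.
The practice exam cannot start until flashcard drill (finishes hour 20); textbook reading (finishes hour 4). The controlling bound is hour 20, so the practice exam finishes at 20 + 1 = hour 21.
Group study cannot start until the practice exam (finishes hour 21); flashcard drill (finishes hour 20). The controlling bound is hour 21, so group study finishes at 21 + 4 = hour 25.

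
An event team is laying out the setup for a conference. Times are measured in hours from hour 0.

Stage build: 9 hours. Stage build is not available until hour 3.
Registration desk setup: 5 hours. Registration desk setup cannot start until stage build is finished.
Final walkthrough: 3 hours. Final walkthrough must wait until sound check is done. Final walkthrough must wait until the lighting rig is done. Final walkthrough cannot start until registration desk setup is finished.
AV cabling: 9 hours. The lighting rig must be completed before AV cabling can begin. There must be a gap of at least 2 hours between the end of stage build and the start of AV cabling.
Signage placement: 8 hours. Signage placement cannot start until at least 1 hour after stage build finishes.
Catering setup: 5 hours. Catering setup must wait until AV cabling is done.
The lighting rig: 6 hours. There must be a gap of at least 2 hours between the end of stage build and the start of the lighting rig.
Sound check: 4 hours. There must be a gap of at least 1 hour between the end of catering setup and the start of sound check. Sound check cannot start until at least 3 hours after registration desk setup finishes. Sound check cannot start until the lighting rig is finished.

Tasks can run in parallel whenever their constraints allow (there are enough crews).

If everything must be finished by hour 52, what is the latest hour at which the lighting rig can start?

24

Final walkthrough has no dependents, so it just needs to finish by hour 52. Starting by 52 − 3 = hour 49 achieves that.
Sound check has to be done before final walkthrough (must start by hour 49). That means finishing by hour 49, i.e. starting by 49 − 4 = hour 45.
Catering setup has to be done before sound check (must start by hour 45, minus 1-hour gap → hour 44). That means finishing by hour 44, i.e. starting by 44 − 5 = hour 39.
Since catering setup (must start by hour 39) depends on it, AV cabling must finish by hour 39. Backing off its 9-hour duration gives a latest start of hour 30.
The lighting rig must finish in time for AV cabling (must start by hour 30); sound check (must start by hour 45); final walkthrough (must start by hour 49). The tightest is hour 30, so the lighting rig must start by 30 − 6 = hour 24.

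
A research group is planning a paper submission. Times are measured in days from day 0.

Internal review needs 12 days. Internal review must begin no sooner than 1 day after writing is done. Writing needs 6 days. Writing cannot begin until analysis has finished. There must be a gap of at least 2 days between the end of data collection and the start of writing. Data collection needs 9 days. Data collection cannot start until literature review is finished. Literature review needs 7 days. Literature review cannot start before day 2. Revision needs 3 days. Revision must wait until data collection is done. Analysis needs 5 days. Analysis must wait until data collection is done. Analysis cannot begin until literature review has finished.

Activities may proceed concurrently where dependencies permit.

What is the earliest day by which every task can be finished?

42

Literature review waits on its own release at day 2, so it starts at day 2 and finishes at 2 + 7 = day 9.
After literature review (finishes day 9), data collection can start at day 9 and finishes at day 18.
After data collection (finishes day 18), revision can start at day 18 and finishes at day 21.
Analysis has to wait for data collection (finishes day 18); literature review (finishes day 9). The latest of these is day 18, so analysis runs day 18 to 18 + 5 = day 23.
Writing needs all of analysis (finishes day 23); data collection (finishes day 18, plus 2-day gap → day 20). That puts its earliest start at day 23; it finishes at 23 + 6 = day 29.
Internal review cannot begin until writing (finishes day 29, plus 1-day gap → day 30). It runs from day 30 to 30 + 12 = day 42.
All tasks are finished once the last one completes. Finish times: Literature review at 9, Data collection at 18, Analysis at 23, Writing at 29, Internal review at 42, Revision at 21. The latest is day 42.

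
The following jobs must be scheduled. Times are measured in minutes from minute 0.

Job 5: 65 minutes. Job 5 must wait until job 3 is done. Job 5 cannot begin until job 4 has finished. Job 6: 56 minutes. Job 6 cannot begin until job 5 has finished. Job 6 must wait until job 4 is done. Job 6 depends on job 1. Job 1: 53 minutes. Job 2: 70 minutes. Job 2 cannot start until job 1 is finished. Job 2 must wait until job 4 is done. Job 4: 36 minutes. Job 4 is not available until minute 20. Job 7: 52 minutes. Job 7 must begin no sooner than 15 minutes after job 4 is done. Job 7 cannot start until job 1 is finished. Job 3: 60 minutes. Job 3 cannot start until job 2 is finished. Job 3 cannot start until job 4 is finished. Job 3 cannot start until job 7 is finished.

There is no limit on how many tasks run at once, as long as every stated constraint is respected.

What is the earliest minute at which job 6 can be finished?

307

After its own release at minute 20, job 4 can start at minute 20 and finishes at minute 56.
Job 1 has no prerequisites, so it starts at minute 0 and finishes at minute 53.
Job 7 needs all of job 4 (finishes minute 56, plus 15-minute gap → minute 71); job 1 (finishes minute 53). That puts its earliest start at minute 71; it finishes at 71 + 52 = minute 123.
Job 2 has to wait for job 1 (finishes minute 53); job 4 (finishes minute 56). The latest of these is minute 56, so job 2 runs minute 56 to 56 + 70 = minute 126.
Job 3 needs all of job 2 (finishes minute 126); job 4 (finishes minute 56); job 7 (finishes minute 123). That puts its earliest start at minute 126; it finishes at 126 + 60 = minute 186.
For job 5: job 3 (finishes minute 186); job 4 (finishes minute 56). Taking the maximum gives a start of minute 186, and it finishes at 186 + 65 = minute 251.
Job 6 cannot start until job 5 (finishes minute 251); job 4 (finishes minute 56); job 1 (finishes minute 53). The controlling bound is minute 251, so job 6 finishes at 251 + 56 = minute 307.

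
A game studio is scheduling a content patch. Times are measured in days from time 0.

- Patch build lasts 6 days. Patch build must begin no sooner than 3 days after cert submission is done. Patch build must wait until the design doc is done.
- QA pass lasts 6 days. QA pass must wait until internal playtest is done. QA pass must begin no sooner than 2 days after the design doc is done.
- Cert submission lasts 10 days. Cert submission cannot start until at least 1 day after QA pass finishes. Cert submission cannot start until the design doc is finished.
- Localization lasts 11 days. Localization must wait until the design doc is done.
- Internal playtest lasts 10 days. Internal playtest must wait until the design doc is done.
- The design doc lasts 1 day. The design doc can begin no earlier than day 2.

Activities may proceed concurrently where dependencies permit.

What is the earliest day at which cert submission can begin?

The design doc cannot begin until its own release at day 2. It runs from day 2 to 2 + 1 = day 3.
Internal playtest waits on the design doc (finishes day 3), so it starts at day 3 and finishes at 3 + 10 = day 13.
QA pass has to wait for internal playtest (finishes day 13); the design doc (finishes day 3, plus 2-day gap → day 5). The latest of these is day 13, so QA pass runs day 13 to 13 + 6 = day 19.
Cert submission waits on QA pass (finishes day 19, plus 1-day gap → day 20); the design doc (finishes day 3). The latest of these is day 20, which is the earliest cert submission can start.

20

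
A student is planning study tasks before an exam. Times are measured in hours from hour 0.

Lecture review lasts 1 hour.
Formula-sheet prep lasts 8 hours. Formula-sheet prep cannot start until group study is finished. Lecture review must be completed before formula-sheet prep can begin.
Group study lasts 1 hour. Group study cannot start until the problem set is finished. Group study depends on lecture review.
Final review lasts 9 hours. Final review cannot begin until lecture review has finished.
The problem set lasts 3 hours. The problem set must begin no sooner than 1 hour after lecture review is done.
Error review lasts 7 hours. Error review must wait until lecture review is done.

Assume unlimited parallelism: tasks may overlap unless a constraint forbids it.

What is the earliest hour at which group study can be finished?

Lecture review can start immediately at hour 0; it finishes at hour 1.
The problem set cannot begin until lecture review (finishes hour 1, plus 1-hour gap → hour 2). It runs from hour 2 to 2 + 3 = hour 5.
Group study cannot start until the problem set (finishes hour 5); lecture review (finishes hour 1). The controlling bound is hour 5, so group study finishes at 5 + 1 = hour 6.

6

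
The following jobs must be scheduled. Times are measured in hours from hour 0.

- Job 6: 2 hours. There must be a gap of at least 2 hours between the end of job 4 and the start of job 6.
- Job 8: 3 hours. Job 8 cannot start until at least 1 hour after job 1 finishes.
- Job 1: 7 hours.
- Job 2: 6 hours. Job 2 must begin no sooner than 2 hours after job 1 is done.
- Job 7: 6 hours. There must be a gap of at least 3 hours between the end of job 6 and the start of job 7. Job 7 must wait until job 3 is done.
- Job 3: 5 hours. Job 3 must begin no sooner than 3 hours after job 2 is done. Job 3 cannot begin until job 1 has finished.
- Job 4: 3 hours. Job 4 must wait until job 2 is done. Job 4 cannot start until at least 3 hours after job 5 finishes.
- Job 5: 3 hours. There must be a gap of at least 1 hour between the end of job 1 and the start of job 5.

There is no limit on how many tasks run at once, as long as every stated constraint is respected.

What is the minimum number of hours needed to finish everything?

31

Nothing blocks job 1, so it runs from hour 0 to hour 7.
Job 8 cannot begin until job 1 (finishes hour 7, plus 1-hour gap → hour 8). It runs from hour 8 to 8 + 3 = hour 11.
After job 1 (finishes hour 7, plus 1-hour gap → hour 8), job 5 can start at hour 8 and finishes at hour 11.
Job 2 cannot begin until job 1 (finishes hour 7, plus 2-hour gap → hour 9). It runs from hour 9 to 9 + 6 = hour 15.
Job 4 cannot start until job 2 (finishes hour 15); job 5 (finishes hour 11, plus 3-hour gap → hour 14). The controlling bound is hour 15, so job 4 finishes at 15 + 3 = hour 18.
After job 4 (finishes hour 18, plus 2-hour gap → hour 20), job 6 can start at hour 20 and finishes at hour 22.
Job 3 needs all of job 2 (finishes hour 15, plus 3-hour gap → hour 18); job 1 (finishes hour 7). That puts its earliest start at hour 18; it finishes at 18 + 5 = hour 23.
Job 7 needs all of job 6 (finishes hour 22, plus 3-hour gap → hour 25); job 3 (finishes hour 23). That puts its earliest start at hour 25; it finishes at 25 + 6 = hour 31.
All tasks are finished once the last one completes. Finish times: Job 1 at 7, Job 2 at 15, Job 3 at 23, Job 4 at 18, Job 5 at 11, Job 6 at 22, Job 7 at 31, Job 8 at 11. The latest is hour 31.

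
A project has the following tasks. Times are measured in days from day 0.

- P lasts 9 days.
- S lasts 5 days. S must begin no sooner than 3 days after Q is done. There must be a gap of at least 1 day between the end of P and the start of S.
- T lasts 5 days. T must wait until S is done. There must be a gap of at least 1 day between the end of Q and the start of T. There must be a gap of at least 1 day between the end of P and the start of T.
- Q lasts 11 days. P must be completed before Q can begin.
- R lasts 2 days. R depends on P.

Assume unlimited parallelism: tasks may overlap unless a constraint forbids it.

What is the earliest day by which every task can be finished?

33

P can start immediately at day 0; it finishes at day 9.
After P (finishes day 9), R can start at day 9 and finishes at day 11.
After P (finishes day 9), Q can start at day 9 and finishes at day 20.
For S: Q (finishes day 20, plus 3-day gap → day 23); P (finishes day 9, plus 1-day gap → day 10). Taking the maximum gives a start of day 23, and it finishes at 23 + 5 = day 28.
T needs all of S (finishes day 28); Q (finishes day 20, plus 1-day gap → day 21); P (finishes day 9, plus 1-day gap → day 10). That puts its earliest start at day 28; it finishes at 28 + 5 = day 33.
All tasks are finished once the last one completes. Finish times: P at 9, Q at 20, R at 11, S at 28, T at 33. The latest is day 33.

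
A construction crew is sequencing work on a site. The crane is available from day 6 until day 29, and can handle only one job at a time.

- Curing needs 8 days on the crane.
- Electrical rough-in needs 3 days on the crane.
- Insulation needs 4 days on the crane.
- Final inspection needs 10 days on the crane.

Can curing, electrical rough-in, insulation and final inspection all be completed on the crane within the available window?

The crane window is 29 − 6 = 23 days.
Running back to back, the jobs need 8 + 3 + 4 + 10 = 25 days on the crane.
Since 25 > 23, they cannot all fit.

No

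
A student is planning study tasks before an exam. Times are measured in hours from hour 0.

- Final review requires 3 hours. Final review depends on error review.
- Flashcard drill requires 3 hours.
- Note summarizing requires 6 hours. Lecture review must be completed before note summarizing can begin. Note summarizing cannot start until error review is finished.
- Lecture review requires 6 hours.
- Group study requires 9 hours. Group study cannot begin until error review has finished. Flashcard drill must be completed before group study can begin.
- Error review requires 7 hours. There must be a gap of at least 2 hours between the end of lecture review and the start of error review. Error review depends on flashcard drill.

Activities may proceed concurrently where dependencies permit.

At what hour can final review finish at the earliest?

Flashcard drill has no prerequisites, so it starts at hour 0 and finishes at hour 3.
Lecture review has no prerequisites, so it starts at hour 0 and finishes at hour 6.
Error review needs all of lecture review (finishes hour 6, plus 2-hour gap → hour 8); flashcard drill (finishes hour 3). That puts its earliest start at hour 8; it finishes at 8 + 7 = hour 15.
Final review cannot begin until error review (finishes hour 15). It runs from hour 15 to 15 + 3 = hour 18.

18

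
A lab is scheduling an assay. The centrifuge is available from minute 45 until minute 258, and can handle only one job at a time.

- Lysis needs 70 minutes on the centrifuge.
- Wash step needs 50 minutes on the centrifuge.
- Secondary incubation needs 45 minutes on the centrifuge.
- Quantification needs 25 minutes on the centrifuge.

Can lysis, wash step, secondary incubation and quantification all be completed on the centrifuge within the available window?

The centrifuge window is 258 − 45 = 213 minutes.
Running back to back, the jobs need 70 + 50 + 45 + 25 = 190 minutes on the centrifuge.
Since 190 ≤ 213, they fit within the window.

Yes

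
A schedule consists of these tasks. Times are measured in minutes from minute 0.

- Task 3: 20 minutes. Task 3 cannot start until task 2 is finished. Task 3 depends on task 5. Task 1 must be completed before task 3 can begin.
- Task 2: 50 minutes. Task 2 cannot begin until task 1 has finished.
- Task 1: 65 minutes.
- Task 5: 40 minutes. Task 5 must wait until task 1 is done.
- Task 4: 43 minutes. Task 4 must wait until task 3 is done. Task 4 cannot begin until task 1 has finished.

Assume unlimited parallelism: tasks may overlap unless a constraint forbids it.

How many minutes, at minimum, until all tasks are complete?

Task 1 has no prerequisites, so it starts at minute 0 and finishes at minute 65.
Task 5 waits on task 1 (finishes minute 65), so it starts at minute 65 and finishes at 65 + 40 = minute 105.
Task 2 cannot begin until task 1 (finishes minute 65). It runs from minute 65 to 65 + 50 = minute 115.
Task 3 has to wait for task 2 (finishes minute 115); task 5 (finishes minute 105); task 1 (finishes minute 65). The latest of these is minute 115, so task 3 runs minute 115 to 115 + 20 = minute 135.
Task 4 needs all of task 3 (finishes minute 135); task 1 (finishes minute 65). That puts its earliest start at minute 135; it finishes at 135 + 43 = minute 178.
All tasks are finished once the last one completes. Finish times: Task 1 at 65, Task 2 at 115, Task 3 at 135, Task 4 at 178, Task 5 at 105. The latest is minute 178.

178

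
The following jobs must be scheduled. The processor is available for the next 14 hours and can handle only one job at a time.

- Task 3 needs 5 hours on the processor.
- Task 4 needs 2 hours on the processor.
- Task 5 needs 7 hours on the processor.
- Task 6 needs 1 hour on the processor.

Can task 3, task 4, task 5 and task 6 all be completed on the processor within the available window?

No

Running back to back, the jobs need 5 + 2 + 7 + 1 = 15 hours on the processor.
Since 15 > 14, they cannot all fit.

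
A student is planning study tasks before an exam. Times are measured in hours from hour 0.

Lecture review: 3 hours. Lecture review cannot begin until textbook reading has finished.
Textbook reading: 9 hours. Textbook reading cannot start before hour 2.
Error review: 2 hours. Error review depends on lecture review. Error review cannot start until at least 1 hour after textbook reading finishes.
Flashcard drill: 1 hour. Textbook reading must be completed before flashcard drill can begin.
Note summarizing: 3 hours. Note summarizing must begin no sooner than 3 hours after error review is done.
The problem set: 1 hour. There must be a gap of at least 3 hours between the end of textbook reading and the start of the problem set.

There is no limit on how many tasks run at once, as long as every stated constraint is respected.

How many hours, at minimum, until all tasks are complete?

22

After its own release at hour 2, textbook reading can start at hour 2 and finishes at hour 11.
Flashcard drill waits on textbook reading (finishes hour 11), so it starts at hour 11 and finishes at 11 + 1 = hour 12.
The problem set waits on textbook reading (finishes hour 11, plus 3-hour gap → hour 14), so it starts at hour 14 and finishes at 14 + 1 = hour 15.
After textbook reading (finishes hour 11), lecture review can start at hour 11 and finishes at hour 14.
Error review has to wait for lecture review (finishes hour 14); textbook reading (finishes hour 11, plus 1-hour gap → hour 12). The latest of these is hour 14, so error review runs hour 14 to 14 + 2 = hour 16.
Note summarizing waits on error review (finishes hour 16, plus 3-hour gap → hour 19), so it starts at hour 19 and finishes at 19 + 3 = hour 22.
All tasks are finished once the last one completes. Finish times: Textbook reading at 11, Lecture review at 14, The problem set at 15, Flashcard drill at 12, Error review at 16, Note summarizing at 22. The latest is hour 22.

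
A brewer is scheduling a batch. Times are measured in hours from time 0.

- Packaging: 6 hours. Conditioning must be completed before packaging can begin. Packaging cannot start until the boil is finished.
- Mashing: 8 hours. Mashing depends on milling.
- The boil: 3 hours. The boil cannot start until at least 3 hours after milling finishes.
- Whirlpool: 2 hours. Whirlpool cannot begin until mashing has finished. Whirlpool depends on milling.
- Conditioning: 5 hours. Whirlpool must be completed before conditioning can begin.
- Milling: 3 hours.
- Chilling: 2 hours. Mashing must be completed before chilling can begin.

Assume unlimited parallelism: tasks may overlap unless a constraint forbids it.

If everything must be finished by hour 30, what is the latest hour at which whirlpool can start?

To finish by hour 30, packaging (duration 6) must start no later than hour 24.
Conditioning must finish before packaging (must start by hour 24). With a 5-hour duration, conditioning must start by 24 − 5 = hour 19.
Whirlpool must finish before conditioning (must start by hour 19). With a 2-hour duration, whirlpool must start by 19 − 2 = hour 17.

17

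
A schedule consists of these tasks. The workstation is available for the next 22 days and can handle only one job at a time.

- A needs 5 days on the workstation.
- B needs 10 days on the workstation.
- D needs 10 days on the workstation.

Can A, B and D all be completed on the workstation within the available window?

No

Running back to back, the jobs need 5 + 10 + 10 = 25 days on the workstation.
Since 25 > 22, they cannot all fit.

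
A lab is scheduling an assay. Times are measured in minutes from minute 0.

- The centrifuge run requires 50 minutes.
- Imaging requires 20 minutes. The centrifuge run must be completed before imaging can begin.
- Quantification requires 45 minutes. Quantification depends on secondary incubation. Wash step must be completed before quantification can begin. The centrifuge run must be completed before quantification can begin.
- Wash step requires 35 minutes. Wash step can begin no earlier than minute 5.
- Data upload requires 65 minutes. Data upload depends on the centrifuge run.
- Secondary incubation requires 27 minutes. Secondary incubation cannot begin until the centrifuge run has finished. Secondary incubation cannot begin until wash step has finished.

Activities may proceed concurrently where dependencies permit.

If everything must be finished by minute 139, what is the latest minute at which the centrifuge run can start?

Nothing follows quantification; the deadline of minute 139 is its only limit. It must start by 139 − 45 = minute 94.
Secondary incubation feeds into quantification (must start by minute 94); so secondary incubation must finish by minute 94 and therefore start by minute 67.
To finish by minute 139, imaging (duration 20) must start no later than minute 119.
Data upload must finish by minute 139; it takes 65 minutes, so it must start by 139 − 65 = minute 74.
The centrifuge run has several dependents: secondary incubation (must start by minute 67); imaging (must start by minute 119); quantification (must start by minute 94); data upload (must start by minute 74). The earliest of those limits is minute 67, so the centrifuge run must start by 67 − 50 = minute 17.

17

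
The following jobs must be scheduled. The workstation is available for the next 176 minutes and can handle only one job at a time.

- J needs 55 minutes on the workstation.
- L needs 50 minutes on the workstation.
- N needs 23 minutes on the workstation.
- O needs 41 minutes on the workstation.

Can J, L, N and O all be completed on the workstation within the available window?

Running back to back, the jobs need 55 + 50 + 23 + 41 = 169 minutes on the workstation.
Since 169 ≤ 176, they fit within the window.

Yes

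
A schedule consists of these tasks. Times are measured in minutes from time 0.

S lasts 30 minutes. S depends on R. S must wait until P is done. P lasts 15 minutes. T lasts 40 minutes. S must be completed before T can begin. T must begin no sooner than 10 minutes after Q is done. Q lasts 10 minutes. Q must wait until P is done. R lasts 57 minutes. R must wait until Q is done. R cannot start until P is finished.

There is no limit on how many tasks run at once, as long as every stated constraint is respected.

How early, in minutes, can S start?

82

P has no prerequisites, so it starts at minute 0 and finishes at minute 15.
Q waits on P (finishes minute 15), so it starts at minute 15 and finishes at 15 + 10 = minute 25.
For R: Q (finishes minute 25); P (finishes minute 15). Taking the maximum gives a start of minute 25, and it finishes at 25 + 57 = minute 82.
S waits on R (finishes minute 82); P (finishes minute 15). The latest of these is minute 82, which is the earliest S can start.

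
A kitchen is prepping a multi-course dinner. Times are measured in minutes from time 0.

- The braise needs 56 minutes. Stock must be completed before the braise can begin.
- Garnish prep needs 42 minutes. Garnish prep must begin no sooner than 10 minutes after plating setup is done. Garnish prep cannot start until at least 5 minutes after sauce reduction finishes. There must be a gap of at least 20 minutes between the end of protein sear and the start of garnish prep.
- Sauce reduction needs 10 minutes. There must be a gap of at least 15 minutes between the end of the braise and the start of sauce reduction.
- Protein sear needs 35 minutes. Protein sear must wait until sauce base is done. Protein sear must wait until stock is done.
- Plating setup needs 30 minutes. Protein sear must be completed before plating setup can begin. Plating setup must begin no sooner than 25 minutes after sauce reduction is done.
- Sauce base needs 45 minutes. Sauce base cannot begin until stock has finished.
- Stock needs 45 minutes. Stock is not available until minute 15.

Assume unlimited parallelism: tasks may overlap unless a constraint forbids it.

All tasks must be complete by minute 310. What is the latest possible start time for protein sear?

193

Garnish prep must finish by minute 310; it takes 42 minutes, so it must start by 310 − 42 = minute 268.
Plating setup must finish before garnish prep (must start by minute 268, minus 10-minute gap → minute 258). With a 30-minute duration, plating setup must start by 258 − 30 = minute 228.
Protein sear feeds plating setup (must start by minute 228); garnish prep (must start by minute 268, minus 20-minute gap → minute 248). Taking the minimum, protein sear must finish by minute 228 and start by 228 − 35 = minute 193.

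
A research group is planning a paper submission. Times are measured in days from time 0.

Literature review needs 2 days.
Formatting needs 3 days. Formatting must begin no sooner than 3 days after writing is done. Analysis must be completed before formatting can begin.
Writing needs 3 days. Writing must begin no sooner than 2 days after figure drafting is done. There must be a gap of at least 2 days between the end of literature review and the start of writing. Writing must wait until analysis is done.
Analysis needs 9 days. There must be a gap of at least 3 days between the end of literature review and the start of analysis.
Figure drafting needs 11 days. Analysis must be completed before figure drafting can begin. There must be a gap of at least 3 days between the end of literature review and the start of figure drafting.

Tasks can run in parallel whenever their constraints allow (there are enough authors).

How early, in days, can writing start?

Nothing blocks literature review, so it runs from day 0 to day 2.
Analysis waits on literature review (finishes day 2, plus 3-day gap → day 5), so it starts at day 5 and finishes at 5 + 9 = day 14.
Figure drafting needs all of analysis (finishes day 14); literature review (finishes day 2, plus 3-day gap → day 5). That puts its earliest start at day 14; it finishes at 14 + 11 = day 25.
Writing waits on figure drafting (finishes day 25, plus 2-day gap → day 27); literature review (finishes day 2, plus 2-day gap → day 4); analysis (finishes day 14). The latest of these is day 27, which is the earliest writing can start.

27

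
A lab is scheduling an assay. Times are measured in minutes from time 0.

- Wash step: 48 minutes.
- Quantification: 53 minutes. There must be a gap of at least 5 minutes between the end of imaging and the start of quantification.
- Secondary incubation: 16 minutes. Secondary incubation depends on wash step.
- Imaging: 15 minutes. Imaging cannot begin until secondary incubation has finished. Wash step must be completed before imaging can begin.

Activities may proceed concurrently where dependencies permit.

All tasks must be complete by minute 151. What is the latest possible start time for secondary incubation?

62

Quantification must finish by minute 151; it takes 53 minutes, so it must start by 151 − 53 = minute 98.
Since quantification (must start by minute 98, minus 5-minute gap → minute 93) depends on it, imaging must finish by minute 93. Backing off its 15-minute duration gives a latest start of minute 78.
Secondary incubation has to be done before imaging (must start by minute 78). That means finishing by minute 78, i.e. starting by 78 − 16 = minute 62.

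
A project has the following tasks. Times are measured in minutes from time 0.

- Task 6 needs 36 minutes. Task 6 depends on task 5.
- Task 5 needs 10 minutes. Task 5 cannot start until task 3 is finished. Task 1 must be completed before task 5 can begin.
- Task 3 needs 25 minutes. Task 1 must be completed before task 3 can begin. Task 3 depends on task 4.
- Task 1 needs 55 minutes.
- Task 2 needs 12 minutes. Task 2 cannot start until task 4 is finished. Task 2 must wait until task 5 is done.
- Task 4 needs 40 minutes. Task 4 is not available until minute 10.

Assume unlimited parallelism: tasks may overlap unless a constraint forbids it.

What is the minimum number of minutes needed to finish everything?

Task 4 cannot begin until its own release at minute 10. It runs from minute 10 to 10 + 40 = minute 50.
Task 1 can start immediately at minute 0; it finishes at minute 55.
Task 3 needs all of task 1 (finishes minute 55); task 4 (finishes minute 50). That puts its earliest start at minute 55; it finishes at 55 + 25 = minute 80.
Task 5 has to wait for task 3 (finishes minute 80); task 1 (finishes minute 55). The latest of these is minute 80, so task 5 runs minute 80 to 80 + 10 = minute 90.
Task 6 cannot begin until task 5 (finishes minute 90). It runs from minute 90 to 90 + 36 = minute 126.
Task 2 needs all of task 4 (finishes minute 50); task 5 (finishes minute 90). That puts its earliest start at minute 90; it finishes at 90 + 12 = minute 102.
All tasks are finished once the last one completes. Finish times: Task 1 at 55, Task 2 at 102, Task 3 at 80, Task 4 at 50, Task 5 at 90, Task 6 at 126. The latest is minute 126.

126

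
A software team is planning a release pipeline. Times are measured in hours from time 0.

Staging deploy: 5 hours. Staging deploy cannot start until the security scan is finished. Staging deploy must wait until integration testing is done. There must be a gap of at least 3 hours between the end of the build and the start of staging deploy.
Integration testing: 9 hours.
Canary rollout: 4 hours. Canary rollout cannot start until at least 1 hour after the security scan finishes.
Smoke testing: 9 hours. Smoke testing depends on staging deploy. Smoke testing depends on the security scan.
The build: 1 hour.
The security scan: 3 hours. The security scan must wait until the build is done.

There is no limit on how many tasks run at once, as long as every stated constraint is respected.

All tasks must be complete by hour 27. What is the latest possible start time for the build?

9

Smoke testing has no dependents, so it just needs to finish by hour 27. Starting by 27 − 9 = hour 18 achieves that.
Staging deploy feeds into smoke testing (must start by hour 18); so staging deploy must finish by hour 18 and therefore start by hour 13.
To finish by hour 27, canary rollout (duration 4) must start no later than hour 23.
The security scan feeds staging deploy (must start by hour 13); smoke testing (must start by hour 18); canary rollout (must start by hour 23, minus 1-hour gap → hour 22). Taking the minimum, the security scan must finish by hour 13 and start by 13 − 3 = hour 10.
The build must finish in time for the security scan (must start by hour 10); staging deploy (must start by hour 13, minus 3-hour gap → hour 10). The tightest is hour 10, so the build must start by 10 − 1 = hour 9.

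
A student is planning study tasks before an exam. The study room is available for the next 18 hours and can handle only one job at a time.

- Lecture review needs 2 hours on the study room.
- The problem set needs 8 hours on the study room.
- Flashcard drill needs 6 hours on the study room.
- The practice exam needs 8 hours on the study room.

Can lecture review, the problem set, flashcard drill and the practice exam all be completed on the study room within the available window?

Running back to back, the jobs need 2 + 8 + 6 + 8 = 24 hours on the study room.
Since 24 > 18, they cannot all fit.

No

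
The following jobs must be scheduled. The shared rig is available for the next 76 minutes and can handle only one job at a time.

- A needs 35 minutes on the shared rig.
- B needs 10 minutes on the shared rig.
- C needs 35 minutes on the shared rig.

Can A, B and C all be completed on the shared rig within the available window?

No

Running back to back, the jobs need 35 + 10 + 35 = 80 minutes on the shared rig.
Since 80 > 76, they cannot all fit.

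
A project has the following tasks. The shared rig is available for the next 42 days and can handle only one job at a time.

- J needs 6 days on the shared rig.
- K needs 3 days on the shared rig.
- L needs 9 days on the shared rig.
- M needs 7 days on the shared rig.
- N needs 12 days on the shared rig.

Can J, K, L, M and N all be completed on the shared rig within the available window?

Running back to back, the jobs need 6 + 3 + 9 + 7 + 12 = 37 days on the shared rig.
Since 37 ≤ 42, they fit within the window.

Yes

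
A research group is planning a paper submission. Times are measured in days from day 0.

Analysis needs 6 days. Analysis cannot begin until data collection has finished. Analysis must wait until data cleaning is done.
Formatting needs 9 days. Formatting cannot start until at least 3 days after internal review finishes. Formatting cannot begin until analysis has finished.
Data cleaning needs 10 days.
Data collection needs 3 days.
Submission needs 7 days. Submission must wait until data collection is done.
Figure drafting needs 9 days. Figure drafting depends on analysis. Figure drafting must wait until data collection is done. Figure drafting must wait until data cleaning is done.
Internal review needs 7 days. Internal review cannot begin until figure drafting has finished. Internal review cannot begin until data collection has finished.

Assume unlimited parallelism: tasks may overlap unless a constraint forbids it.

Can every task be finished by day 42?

Data cleaning can start immediately at day 0; it finishes at day 10.
Nothing blocks data collection, so it runs from day 0 to day 3.
Submission cannot begin until data collection (finishes day 3). It runs from day 3 to 3 + 7 = day 10.
Analysis cannot start until data collection (finishes day 3); data cleaning (finishes day 10). The controlling bound is day 10, so analysis finishes at 10 + 6 = day 16.
Figure drafting needs all of analysis (finishes day 16); data collection (finishes day 3); data cleaning (finishes day 10). That puts its earliest start at day 16; it finishes at 16 + 9 = day 25.
Internal review has to wait for figure drafting (finishes day 25); data collection (finishes day 3). The latest of these is day 25, so internal review runs day 25 to 25 + 7 = day 32.
Formatting has to wait for internal review (finishes day 32, plus 3-day gap → day 35); analysis (finishes day 16). The latest of these is day 35, so formatting runs day 35 to 35 + 9 = day 44.
The earliest everything can be done is day 44, which is after the deadline of 42, so it is not possible.

No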